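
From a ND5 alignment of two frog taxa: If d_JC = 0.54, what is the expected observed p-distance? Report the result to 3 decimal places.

p = (3/4)(1 − e^(−4d/3)) = 0.75 × (1 − e^(-0.72)) = 0.75 × (1 − 0.486752) = 0.384936.

0.385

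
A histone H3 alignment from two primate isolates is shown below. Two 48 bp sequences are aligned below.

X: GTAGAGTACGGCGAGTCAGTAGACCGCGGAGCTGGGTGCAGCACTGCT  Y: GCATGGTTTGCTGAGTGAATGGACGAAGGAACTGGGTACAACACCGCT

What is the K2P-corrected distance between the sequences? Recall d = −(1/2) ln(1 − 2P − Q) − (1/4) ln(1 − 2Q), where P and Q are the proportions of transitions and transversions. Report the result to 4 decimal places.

0.5097

Of 48 sites, 11 differences are transitions and 6 are transversions, so P = 11/48 ≈ 0.229167 and Q = 6/48 = 0.125.
Under the Kimura two-parameter model, d = −½ ln(1 − 2P − Q) − ¼ ln(1 − 2Q).
1 − 2P − Q = 0.416666, giving −½ ln(0.416666) = 0.437735.
1 − 2Q = 0.75, giving −¼ ln(0.75) = 0.071921.
d = 0.437735 + 0.071921 = 0.509656.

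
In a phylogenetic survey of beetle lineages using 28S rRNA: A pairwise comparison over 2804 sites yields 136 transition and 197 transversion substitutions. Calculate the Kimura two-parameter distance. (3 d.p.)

0.129

P = 136/2804 ≈ 0.048502 and Q = 197/2804 ≈ 0.070257.
Under the Kimura two-parameter model, d = −½ ln(1 − 2P − Q) − ¼ ln(1 − 2Q).
1 − 2P − Q = 0.832739, giving −½ ln(0.832739) = 0.091518.
1 − 2Q = 0.859486, giving −¼ ln(0.859486) = 0.037855.
d = 0.091518 + 0.037855 = 0.129373.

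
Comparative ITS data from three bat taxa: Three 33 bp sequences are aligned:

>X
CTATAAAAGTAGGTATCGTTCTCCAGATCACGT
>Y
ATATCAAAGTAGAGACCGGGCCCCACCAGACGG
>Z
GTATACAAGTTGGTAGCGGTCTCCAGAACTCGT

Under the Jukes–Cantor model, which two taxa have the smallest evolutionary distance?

X and Z

X–Y: 13/33 differ, p = 0.394, d = 0.559.
X–Z: 7/33 differ, p = 0.212, d = 0.249.
Y–Z: 14/33 differ, p = 0.424, d = 0.625.
The smallest distance is between X and Z.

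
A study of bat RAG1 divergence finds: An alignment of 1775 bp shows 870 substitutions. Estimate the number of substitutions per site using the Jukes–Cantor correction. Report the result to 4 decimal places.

p = 870/1775 ≈ 0.490141.
d = −(3/4) ln(1 − 4p/3) = −0.75 ln(1 − 0.653521) = −0.75 ln(0.346479)
  = −0.75 × (-1.059933) = 0.794950 substitutions/site.

0.7950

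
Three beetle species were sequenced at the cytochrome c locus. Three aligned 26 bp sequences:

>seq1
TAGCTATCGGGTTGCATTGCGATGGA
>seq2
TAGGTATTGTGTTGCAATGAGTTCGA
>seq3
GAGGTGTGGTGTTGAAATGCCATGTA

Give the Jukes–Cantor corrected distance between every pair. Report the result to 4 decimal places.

seq1–seq2: 7/26 sites differ → p ≈ 0.269231, d = −0.75 ln(1 − 0.358975) = 0.333515 ≈ 0.3335.
seq1–seq3: 9/26 sites differ → p ≈ 0.346154, d = −0.75 ln(1 − 0.461539) = 0.464280 ≈ 0.4643.
seq2–seq3: 9/26 sites differ → p ≈ 0.346154, d = −0.75 ln(1 − 0.461539) = 0.464280 ≈ 0.4643.

d(seq1,seq2) = 0.3335, d(seq1,seq3) = 0.4643, d(seq2,seq3) = 0.4643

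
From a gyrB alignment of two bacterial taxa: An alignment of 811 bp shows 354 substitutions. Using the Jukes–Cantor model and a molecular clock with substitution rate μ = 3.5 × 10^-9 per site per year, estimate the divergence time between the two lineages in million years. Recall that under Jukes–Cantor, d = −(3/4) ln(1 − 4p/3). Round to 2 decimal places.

p = 354/811 ≈ 0.436498.
d = −(3/4) ln(1 − 4p/3) = −0.75 ln(1 − 0.581997) = −0.75 ln(0.418003)
  = −0.75 × (-0.872267) = 0.654200 substitutions/site.
Under a molecular clock d = 2μt, so t = d/(2μ) = 0.654200 / (2 × 3.5 × 10^-9) = 93.46 million years.

93.46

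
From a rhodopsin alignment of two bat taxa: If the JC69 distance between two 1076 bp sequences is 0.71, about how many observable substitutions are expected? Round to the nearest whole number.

494

Invert JC69: p = (3/4)(1 − e^(−4d/3)) = 0.75 × (1 − e^(-0.946667)) = 0.75 × (1 − 0.388032) = 0.458976.
Expected differing sites = pL ≈ 0.458976 × 1076 = 493.858176 ≈ 494.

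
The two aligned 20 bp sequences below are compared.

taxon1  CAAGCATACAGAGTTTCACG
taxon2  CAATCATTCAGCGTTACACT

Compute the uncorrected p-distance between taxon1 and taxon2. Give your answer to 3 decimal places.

The sequences differ at 5 of 20 positions (sites 4, 8, 12, 16, 20).
p = 5/20 = 0.250.

0.250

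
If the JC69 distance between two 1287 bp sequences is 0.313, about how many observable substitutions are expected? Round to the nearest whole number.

Invert JC69: p = (3/4)(1 − e^(−4d/3)) = 0.75 × (1 − e^(-0.417333)) = 0.75 × (1 − 0.658802) = 0.255899.
Expected differing sites = pL ≈ 0.255899 × 1287 = 329.342013 ≈ 329.

329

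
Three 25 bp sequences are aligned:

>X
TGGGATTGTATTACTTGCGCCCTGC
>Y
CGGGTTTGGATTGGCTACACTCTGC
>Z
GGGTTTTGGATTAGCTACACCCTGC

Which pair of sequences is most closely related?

Y and Z

X–Y: 9/25 differ, p = 0.360, d = 0.490.
X–Z: 8/25 differ, p = 0.320, d = 0.417.
Y–Z: 4/25 differ, p = 0.160, d = 0.180.
The smallest distance is between Y and Z.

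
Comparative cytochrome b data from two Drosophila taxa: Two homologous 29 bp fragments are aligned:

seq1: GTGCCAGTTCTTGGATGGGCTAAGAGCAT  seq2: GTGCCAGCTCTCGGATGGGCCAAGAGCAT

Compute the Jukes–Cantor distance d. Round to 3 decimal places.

0.111

The sequences differ at 3 of 29 sites (8, 12, 21), so p = 3/29 ≈ 0.103448.
d = −(3/4) ln(1 − 4p/3) = −0.75 ln(1 − 0.137931) = −0.75 ln(0.862069)
  = −0.75 × (-0.148420) = 0.111315 substitutions/site.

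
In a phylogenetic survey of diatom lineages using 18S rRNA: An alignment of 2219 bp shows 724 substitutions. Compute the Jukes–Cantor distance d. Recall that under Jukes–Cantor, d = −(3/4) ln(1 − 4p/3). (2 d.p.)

0.43

p = 724/2219 ≈ 0.326273.
d = −(3/4) ln(1 − 4p/3) = −0.75 ln(1 − 0.435031) = −0.75 ln(0.564969)
  = −0.75 × (-0.570984) = 0.428238 substitutions/site.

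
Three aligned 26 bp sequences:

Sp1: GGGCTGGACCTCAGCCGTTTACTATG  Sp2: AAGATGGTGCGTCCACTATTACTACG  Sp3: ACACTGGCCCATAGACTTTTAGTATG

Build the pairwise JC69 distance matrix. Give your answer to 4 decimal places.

Sp1–Sp2: 13/26 sites differ → p = 0.5, d = −0.75 ln(1 − 0.666667) = 0.823960 ≈ 0.8240.
Sp1–Sp3: 9/26 sites differ → p ≈ 0.346154, d = −0.75 ln(1 − 0.461539) = 0.464280 ≈ 0.4643.
Sp2–Sp3: 11/26 sites differ → p ≈ 0.423077, d = −0.75 ln(1 − 0.564103) = 0.622762 ≈ 0.6228.

d(Sp1,Sp2) = 0.8240, d(Sp1,Sp3) = 0.4643, d(Sp2,Sp3) = 0.6228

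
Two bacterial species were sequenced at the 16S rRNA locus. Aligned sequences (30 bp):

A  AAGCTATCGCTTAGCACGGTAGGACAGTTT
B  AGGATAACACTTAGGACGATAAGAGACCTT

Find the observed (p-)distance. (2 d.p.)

The sequences differ at 10 of 30 positions (sites 2, 4, 7, 9, 15, 19, 22, 25, 27, 28).
p = 10/30 = 0.333333… ≈ 0.33 (to 2 d.p.).

0.33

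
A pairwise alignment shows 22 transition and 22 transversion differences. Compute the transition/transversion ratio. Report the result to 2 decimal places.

1.00

R = 22/22 = 1.00.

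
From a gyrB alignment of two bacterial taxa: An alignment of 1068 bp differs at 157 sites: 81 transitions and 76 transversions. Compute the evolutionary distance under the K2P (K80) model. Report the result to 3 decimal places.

0.164

P = 81/1068 ≈ 0.075843 and Q = 76/1068 ≈ 0.071161.
Under the Kimura two-parameter model, d = −½ ln(1 − 2P − Q) − ¼ ln(1 − 2Q).
1 − 2P − Q = 0.777153, giving −½ ln(0.777153) = 0.126059.
1 − 2Q = 0.857678, giving −¼ ln(0.857678) = 0.038382.
d = 0.126059 + 0.038382 = 0.164441.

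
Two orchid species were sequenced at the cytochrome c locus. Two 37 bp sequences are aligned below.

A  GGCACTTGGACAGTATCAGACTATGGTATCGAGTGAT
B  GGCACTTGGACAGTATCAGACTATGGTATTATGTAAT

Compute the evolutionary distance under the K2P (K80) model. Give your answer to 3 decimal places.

Of 37 sites, 3 differences are transitions and 1 are transversions, so P = 3/37 ≈ 0.081081 and Q = 1/37 ≈ 0.027027.
Under the Kimura two-parameter model, d = −½ ln(1 − 2P − Q) − ¼ ln(1 − 2Q).
1 − 2P − Q = 0.810811, giving −½ ln(0.810811) = 0.104860.
1 − 2Q = 0.945946, giving −¼ ln(0.945946) = 0.013892.
d = 0.104860 + 0.013892 = 0.118752.

0.119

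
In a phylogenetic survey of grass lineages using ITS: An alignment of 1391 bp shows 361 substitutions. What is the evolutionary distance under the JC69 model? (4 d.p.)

0.3185

p = 361/1391 ≈ 0.259526.
d = −(3/4) ln(1 − 4p/3) = −0.75 ln(1 − 0.346035) = −0.75 ln(0.653965)
  = −0.75 × (-0.424701) = 0.318526 substitutions/site.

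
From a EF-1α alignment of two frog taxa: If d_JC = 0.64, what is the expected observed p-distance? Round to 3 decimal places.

p = (3/4)(1 − e^(−4d/3)) = 0.75 × (1 − e^(-0.853333)) = 0.75 × (1 − 0.425993) = 0.430505.

0.431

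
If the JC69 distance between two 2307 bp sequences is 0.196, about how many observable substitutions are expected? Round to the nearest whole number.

Invert JC69: p = (3/4)(1 − e^(−4d/3)) = 0.75 × (1 − e^(-0.261333)) = 0.75 × (1 − 0.770024) = 0.172482.
Expected differing sites = pL ≈ 0.172482 × 2307 = 397.915974 ≈ 398.

398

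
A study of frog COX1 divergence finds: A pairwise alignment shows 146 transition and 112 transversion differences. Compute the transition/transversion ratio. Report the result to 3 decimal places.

1.304

R = 146/112 = 1.303571… ≈ 1.304 (to 3 d.p.).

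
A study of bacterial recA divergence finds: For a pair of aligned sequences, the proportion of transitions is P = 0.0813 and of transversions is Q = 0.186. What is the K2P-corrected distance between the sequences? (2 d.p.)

0.33

Under the Kimura two-parameter model, d = −½ ln(1 − 2P − Q) − ¼ ln(1 − 2Q).
1 − 2P − Q = 0.6514, giving −½ ln(0.6514) = 0.214316.
1 − 2Q = 0.628, giving −¼ ln(0.628) = 0.116304.
d = 0.214316 + 0.116304 = 0.330620.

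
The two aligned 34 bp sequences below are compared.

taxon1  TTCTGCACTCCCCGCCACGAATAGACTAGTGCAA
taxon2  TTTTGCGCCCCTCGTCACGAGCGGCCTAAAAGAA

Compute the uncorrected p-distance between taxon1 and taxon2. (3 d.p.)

The sequences differ at 13 of 34 positions.
p = 13/34 = 0.382352… ≈ 0.382 (to 3 d.p.).

0.382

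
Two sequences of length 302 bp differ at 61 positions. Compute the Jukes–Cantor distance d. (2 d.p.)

p = 61/302 ≈ 0.201987.
d = −(3/4) ln(1 − 4p/3) = −0.75 ln(1 − 0.269316) = −0.75 ln(0.730684)
  = −0.75 × (-0.313774) = 0.235331 substitutions/site.

0.24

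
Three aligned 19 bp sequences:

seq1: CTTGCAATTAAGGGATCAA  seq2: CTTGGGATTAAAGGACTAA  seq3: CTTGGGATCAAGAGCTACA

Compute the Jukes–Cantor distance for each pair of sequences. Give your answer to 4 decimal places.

seq1–seq2: 5/19 sites differ → p ≈ 0.263158, d = −0.75 ln(1 − 0.350877) = 0.324100 ≈ 0.3241.
seq1–seq3: 7/19 sites differ → p ≈ 0.368421, d = −0.75 ln(1 − 0.491228) = 0.506816 ≈ 0.5068.
seq2–seq3: 7/19 sites differ → p ≈ 0.368421, d = −0.75 ln(1 − 0.491228) = 0.506816 ≈ 0.5068.

d(seq1,seq2) = 0.3241, d(seq1,seq3) = 0.5068, d(seq2,seq3) = 0.5068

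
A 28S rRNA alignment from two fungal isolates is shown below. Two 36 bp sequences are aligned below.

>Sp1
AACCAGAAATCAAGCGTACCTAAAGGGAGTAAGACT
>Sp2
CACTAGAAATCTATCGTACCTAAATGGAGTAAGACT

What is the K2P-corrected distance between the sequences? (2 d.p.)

Of 36 sites, 1 differences are transitions and 4 are transversions, so P = 1/36 ≈ 0.027778 and Q = 4/36 ≈ 0.111111.
Under the Kimura two-parameter model, d = −½ ln(1 − 2P − Q) − ¼ ln(1 − 2Q).
1 − 2P − Q = 0.833333, giving −½ ln(0.833333) = 0.091161.
1 − 2Q = 0.777778, giving −¼ ln(0.777778) = 0.062829.
d = 0.091161 + 0.062829 = 0.153990.

0.15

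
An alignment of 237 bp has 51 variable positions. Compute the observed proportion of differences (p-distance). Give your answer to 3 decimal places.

p = 51/237 = 0.215189… ≈ 0.215 (to 3 d.p.).

0.215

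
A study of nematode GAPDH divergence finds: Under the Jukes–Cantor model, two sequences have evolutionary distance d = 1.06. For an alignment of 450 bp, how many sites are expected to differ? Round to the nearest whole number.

Invert JC69: p = (3/4)(1 − e^(−4d/3)) = 0.75 × (1 − e^(-1.413333)) = 0.75 × (1 − 0.243331) = 0.567502.
Expected differing sites = pL ≈ 0.567502 × 450 = 255.3759 ≈ 255.

255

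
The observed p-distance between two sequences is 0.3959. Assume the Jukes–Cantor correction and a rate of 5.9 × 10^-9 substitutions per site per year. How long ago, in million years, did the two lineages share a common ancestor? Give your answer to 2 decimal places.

d = −(3/4) ln(1 − 4p/3) = −0.75 ln(1 − 0.527867) = −0.75 ln(0.472133)
  = −0.75 × (-0.750495) = 0.562871 substitutions/site.
Under a molecular clock d = 2μt, so t = d/(2μ) = 0.562871 / (2 × 5.9 × 10^-9) = 47.70 million years.

47.70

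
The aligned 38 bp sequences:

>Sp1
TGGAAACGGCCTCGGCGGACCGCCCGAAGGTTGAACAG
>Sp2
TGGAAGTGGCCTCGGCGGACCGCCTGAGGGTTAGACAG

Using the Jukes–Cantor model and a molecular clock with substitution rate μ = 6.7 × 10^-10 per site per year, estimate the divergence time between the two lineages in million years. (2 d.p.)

132.31

The sequences differ at 6 of 38 sites (6, 7, 25, 28, 33, 34), so p = 6/38 ≈ 0.157895.
d = −(3/4) ln(1 − 4p/3) = −0.75 ln(1 − 0.210527) = −0.75 ln(0.789473)
  = −0.75 × (-0.236390) = 0.177293 substitutions/site.
Under a molecular clock d = 2μt, so t = d/(2μ) = 0.177293 / (2 × 6.7 × 10^-10) = 132.31 million years.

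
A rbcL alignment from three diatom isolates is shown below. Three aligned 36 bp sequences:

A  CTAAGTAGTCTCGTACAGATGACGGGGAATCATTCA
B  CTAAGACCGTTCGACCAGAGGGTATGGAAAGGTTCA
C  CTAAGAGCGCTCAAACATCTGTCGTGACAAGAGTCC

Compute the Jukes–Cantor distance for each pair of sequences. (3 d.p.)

A–B: 15/36 sites differ → p ≈ 0.416667, d = −0.75 ln(1 − 0.555556) = 0.608198 ≈ 0.608.
A–C: 16/36 sites differ → p ≈ 0.444444, d = −0.75 ln(1 − 0.592592) = 0.673455 ≈ 0.673.
B–C: 15/36 sites differ → p ≈ 0.416667, d = −0.75 ln(1 − 0.555556) = 0.608198 ≈ 0.608.

d(A,B) = 0.608, d(A,C) = 0.673, d(B,C) = 0.608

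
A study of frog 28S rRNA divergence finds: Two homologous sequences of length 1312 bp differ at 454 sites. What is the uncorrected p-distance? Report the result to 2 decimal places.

0.35

p = 454/1312 = 0.346036… ≈ 0.35 (to 2 d.p.).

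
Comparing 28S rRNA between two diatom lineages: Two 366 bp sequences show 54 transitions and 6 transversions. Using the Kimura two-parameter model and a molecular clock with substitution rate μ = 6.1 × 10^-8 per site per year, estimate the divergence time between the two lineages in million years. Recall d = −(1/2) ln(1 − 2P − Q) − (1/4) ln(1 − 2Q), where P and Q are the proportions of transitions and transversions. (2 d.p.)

1.60

P = 54/366 ≈ 0.147541 and Q = 6/366 ≈ 0.016393.
Under the Kimura two-parameter model, d = −½ ln(1 − 2P − Q) − ¼ ln(1 − 2Q).
1 − 2P − Q = 0.688525, giving −½ ln(0.688525) = 0.186602.
1 − 2Q = 0.967214, giving −¼ ln(0.967214) = 0.008334.
d = 0.186602 + 0.008334 = 0.194936.
Under a molecular clock d = 2μt, so t = d/(2μ) = 0.194936 / (2 × 6.1 × 10^-8) = 1.60 million years.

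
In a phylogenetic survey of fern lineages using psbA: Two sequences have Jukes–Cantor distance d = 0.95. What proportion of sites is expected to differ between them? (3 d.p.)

0.539

p = (3/4)(1 − e^(−4d/3)) = 0.75 × (1 − e^(-1.266667)) = 0.75 × (1 − 0.281769) = 0.538673.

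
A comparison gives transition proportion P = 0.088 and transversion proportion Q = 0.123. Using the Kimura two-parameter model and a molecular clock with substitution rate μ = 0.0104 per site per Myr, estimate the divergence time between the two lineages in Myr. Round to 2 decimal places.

Under the Kimura two-parameter model, d = −½ ln(1 − 2P − Q) − ¼ ln(1 − 2Q).
1 − 2P − Q = 0.701, giving −½ ln(0.701) = 0.177624.
1 − 2Q = 0.754, giving −¼ ln(0.754) = 0.070591.
d = 0.177624 + 0.070591 = 0.248215.
Under a molecular clock d = 2μt, so t = d/(2μ) = 0.248215 / (2 × 0.0104) = 11.93 Myr.

11.93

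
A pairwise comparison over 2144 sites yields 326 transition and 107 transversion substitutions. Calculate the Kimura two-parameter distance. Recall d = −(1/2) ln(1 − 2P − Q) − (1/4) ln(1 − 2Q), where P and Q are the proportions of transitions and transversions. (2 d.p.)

0.24

P = 326/2144 ≈ 0.152052 and Q = 107/2144 ≈ 0.049907.
Under the Kimura two-parameter model, d = −½ ln(1 − 2P − Q) − ¼ ln(1 − 2Q).
1 − 2P − Q = 0.645989, giving −½ ln(0.645989) = 0.218486.
1 − 2Q = 0.900186, giving −¼ ln(0.900186) = 0.026288.
d = 0.218486 + 0.026288 = 0.244774.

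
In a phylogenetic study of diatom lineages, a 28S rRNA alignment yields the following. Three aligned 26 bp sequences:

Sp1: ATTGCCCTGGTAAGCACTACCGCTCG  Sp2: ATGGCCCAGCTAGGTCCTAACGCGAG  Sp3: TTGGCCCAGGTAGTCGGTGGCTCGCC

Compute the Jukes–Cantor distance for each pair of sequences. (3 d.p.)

d(Sp1,Sp2) = 0.464, d(Sp1,Sp3) = 0.717, d(Sp2,Sp3) = 0.623

Sp1–Sp2: 9/26 sites differ → p ≈ 0.346154, d = −0.75 ln(1 − 0.461539) = 0.464280 ≈ 0.464.
Sp1–Sp3: 12/26 sites differ → p ≈ 0.461538, d = −0.75 ln(1 − 0.615384) = 0.716632 ≈ 0.717.
Sp2–Sp3: 11/26 sites differ → p ≈ 0.423077, d = −0.75 ln(1 − 0.564103) = 0.622762 ≈ 0.623.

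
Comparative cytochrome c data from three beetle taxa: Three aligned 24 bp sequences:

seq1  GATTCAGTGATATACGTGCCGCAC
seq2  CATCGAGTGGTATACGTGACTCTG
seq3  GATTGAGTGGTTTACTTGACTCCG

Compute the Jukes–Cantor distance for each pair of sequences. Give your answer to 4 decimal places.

seq1–seq2: 8/24 sites differ → p ≈ 0.333333, d = −0.75 ln(1 − 0.444444) = 0.440839 ≈ 0.4408.
seq1–seq3: 8/24 sites differ → p ≈ 0.333333, d = −0.75 ln(1 − 0.444444) = 0.440839 ≈ 0.4408.
seq2–seq3: 5/24 sites differ → p ≈ 0.208333, d = −0.75 ln(1 − 0.277777) = 0.244066 ≈ 0.2441.

d(seq1,seq2) = 0.4408, d(seq1,seq3) = 0.4408, d(seq2,seq3) = 0.2441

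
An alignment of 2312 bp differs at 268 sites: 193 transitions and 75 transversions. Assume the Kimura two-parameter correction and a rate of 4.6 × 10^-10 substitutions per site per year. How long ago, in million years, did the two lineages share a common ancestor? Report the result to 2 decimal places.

P = 193/2312 ≈ 0.083478 and Q = 75/2312 ≈ 0.032439.
Under the Kimura two-parameter model, d = −½ ln(1 − 2P − Q) − ¼ ln(1 − 2Q).
1 − 2P − Q = 0.800605, giving −½ ln(0.800605) = 0.111194.
1 − 2Q = 0.935122, giving −¼ ln(0.935122) = 0.016770.
d = 0.111194 + 0.016770 = 0.127964.
Under a molecular clock d = 2μt, so t = d/(2μ) = 0.127964 / (2 × 4.6 × 10^-10) = 139.09 million years.

139.09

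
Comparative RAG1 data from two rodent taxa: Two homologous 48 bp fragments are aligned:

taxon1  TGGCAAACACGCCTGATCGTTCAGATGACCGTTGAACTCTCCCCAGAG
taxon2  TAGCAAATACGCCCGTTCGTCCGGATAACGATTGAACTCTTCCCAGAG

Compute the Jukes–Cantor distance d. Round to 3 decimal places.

0.244

The sequences differ at 10 of 48 sites (2, 8, 14, 16, 21, 23, 27, 30, 31, 41), so p = 10/48 ≈ 0.208333.
d = −(3/4) ln(1 − 4p/3) = −0.75 ln(1 − 0.277777) = −0.75 ln(0.722223)
  = −0.75 × (-0.325421) = 0.244066 substitutions/site.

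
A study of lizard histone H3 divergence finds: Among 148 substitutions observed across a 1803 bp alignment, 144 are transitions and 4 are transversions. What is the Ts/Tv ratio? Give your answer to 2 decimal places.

36.00

R = 144/4 = 36.00.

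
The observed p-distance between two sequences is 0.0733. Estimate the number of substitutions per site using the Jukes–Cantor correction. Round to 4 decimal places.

0.0771

d = −(3/4) ln(1 − 4p/3) = −0.75 ln(1 − 0.097733) = −0.75 ln(0.902267)
  = −0.75 × (-0.102845) = 0.077134 substitutions/site.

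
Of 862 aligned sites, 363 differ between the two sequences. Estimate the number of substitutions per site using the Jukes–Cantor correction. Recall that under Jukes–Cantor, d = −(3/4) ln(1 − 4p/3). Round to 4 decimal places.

p = 363/862 ≈ 0.421114.
d = −(3/4) ln(1 − 4p/3) = −0.75 ln(1 − 0.561485) = −0.75 ln(0.438515)
  = −0.75 × (-0.824361) = 0.618271 substitutions/site.

0.6183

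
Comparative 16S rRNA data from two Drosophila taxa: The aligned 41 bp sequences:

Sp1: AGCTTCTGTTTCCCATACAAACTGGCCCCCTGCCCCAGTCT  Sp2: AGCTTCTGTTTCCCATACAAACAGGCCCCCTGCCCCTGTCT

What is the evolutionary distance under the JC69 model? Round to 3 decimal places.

0.050

The sequences differ at 2 of 41 sites (23, 37), so p = 2/41 ≈ 0.04878.
d = −(3/4) ln(1 − 4p/3) = −0.75 ln(1 − 0.06504) = −0.75 ln(0.93496)
  = −0.75 × (-0.067252) = 0.050439 substitutions/site.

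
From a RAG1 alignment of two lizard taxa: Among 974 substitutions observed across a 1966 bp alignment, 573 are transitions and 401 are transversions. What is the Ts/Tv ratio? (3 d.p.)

1.429

R = 573/401 = 1.428927… ≈ 1.429 (to 3 d.p.).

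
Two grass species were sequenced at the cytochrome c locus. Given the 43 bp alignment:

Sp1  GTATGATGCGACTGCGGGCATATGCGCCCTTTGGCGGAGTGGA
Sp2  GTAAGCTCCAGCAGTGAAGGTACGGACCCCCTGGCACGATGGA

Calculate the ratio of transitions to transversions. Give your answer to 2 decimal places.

1.86

Transitions are A↔G and C↔T; transversions are all other mismatches.
Transitions: 13. Transversions: 7.
R = 13/7 = 1.857142… ≈ 1.86 (to 2 d.p.).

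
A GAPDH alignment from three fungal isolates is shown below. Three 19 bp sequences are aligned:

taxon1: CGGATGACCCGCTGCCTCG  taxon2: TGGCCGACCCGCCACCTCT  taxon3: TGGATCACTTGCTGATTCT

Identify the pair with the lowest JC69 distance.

taxon1–taxon2: 6/19 differ, p = 0.316, d = 0.410.
taxon1–taxon3: 7/19 differ, p = 0.368, d = 0.507.
taxon2–taxon3: 9/19 differ, p = 0.474, d = 0.749.
The smallest distance is between taxon1 and taxon2.

taxon1 and taxon2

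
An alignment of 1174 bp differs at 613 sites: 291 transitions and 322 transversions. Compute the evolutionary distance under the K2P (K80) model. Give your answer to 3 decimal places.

0.934

P = 291/1174 ≈ 0.247871 and Q = 322/1174 ≈ 0.274276.
Under the Kimura two-parameter model, d = −½ ln(1 − 2P − Q) − ¼ ln(1 − 2Q).
1 − 2P − Q = 0.229982, giving −½ ln(0.229982) = 0.734877.
1 − 2Q = 0.451448, giving −¼ ln(0.451448) = 0.198824.
d = 0.734877 + 0.198824 = 0.933701.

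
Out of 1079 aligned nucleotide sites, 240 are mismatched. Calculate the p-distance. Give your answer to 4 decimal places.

p = 240/1079 = 0.222428… ≈ 0.2224 (to 4 d.p.).

0.2224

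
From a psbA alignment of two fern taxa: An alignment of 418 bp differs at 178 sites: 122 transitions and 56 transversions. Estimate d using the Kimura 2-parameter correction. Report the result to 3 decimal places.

P = 122/418 ≈ 0.291866 and Q = 56/418 ≈ 0.133971.
Under the Kimura two-parameter model, d = −½ ln(1 − 2P − Q) − ¼ ln(1 − 2Q).
1 − 2P − Q = 0.282297, giving −½ ln(0.282297) = 0.632398.
1 − 2Q = 0.732058, giving −¼ ln(0.732058) = 0.077974.
d = 0.632398 + 0.077974 = 0.710372.

0.710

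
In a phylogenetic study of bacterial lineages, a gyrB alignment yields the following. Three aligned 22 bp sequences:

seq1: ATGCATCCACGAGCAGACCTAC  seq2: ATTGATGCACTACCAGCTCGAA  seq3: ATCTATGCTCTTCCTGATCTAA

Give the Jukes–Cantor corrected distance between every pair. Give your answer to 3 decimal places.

seq1–seq2: 9/22 sites differ → p ≈ 0.409091, d = −0.75 ln(1 − 0.545455) = 0.591344 ≈ 0.591.
seq1–seq3: 10/22 sites differ → p ≈ 0.454545, d = −0.75 ln(1 − 0.60606) = 0.698667 ≈ 0.699.
seq2–seq3: 7/22 sites differ → p ≈ 0.318182, d = −0.75 ln(1 − 0.424243) = 0.414052 ≈ 0.414.

d(seq1,seq2) = 0.591, d(seq1,seq3) = 0.699, d(seq2,seq3) = 0.414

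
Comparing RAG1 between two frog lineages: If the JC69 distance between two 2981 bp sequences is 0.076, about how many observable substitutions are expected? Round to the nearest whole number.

Invert JC69: p = (3/4)(1 − e^(−4d/3)) = 0.75 × (1 − e^(-0.101333)) = 0.75 × (1 − 0.903632) = 0.072276.
Expected differing sites = pL ≈ 0.072276 × 2981 = 215.454756 ≈ 215.

215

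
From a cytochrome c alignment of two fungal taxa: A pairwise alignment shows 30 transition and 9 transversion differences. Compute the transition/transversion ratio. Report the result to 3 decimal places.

3.333

R = 30/9 = 3.333333… ≈ 3.333 (to 3 d.p.).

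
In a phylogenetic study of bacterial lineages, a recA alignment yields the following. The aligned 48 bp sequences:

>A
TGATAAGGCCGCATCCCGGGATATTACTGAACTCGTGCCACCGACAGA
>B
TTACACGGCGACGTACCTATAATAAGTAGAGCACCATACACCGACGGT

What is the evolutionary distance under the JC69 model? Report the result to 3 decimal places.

0.889

The sequences differ at 25 of 48 sites, so p = 25/48 ≈ 0.520833.
d = −(3/4) ln(1 − 4p/3) = −0.75 ln(1 − 0.694444) = −0.75 ln(0.305556)
  = −0.75 × (-1.185622) = 0.889217 substitutions/site.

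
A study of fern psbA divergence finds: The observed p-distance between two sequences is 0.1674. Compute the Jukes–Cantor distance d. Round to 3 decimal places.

0.189

d = −(3/4) ln(1 − 4p/3) = −0.75 ln(1 − 0.2232) = −0.75 ln(0.7768)
  = −0.75 × (-0.252572) = 0.189429 substitutions/site.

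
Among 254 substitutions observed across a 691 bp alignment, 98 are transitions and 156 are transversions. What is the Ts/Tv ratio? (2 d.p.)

R = 98/156 = 0.628205… ≈ 0.63 (to 2 d.p.).

0.63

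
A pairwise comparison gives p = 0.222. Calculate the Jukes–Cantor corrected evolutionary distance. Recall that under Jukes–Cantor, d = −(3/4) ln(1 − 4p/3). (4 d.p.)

d = −(3/4) ln(1 − 4p/3) = −0.75 ln(1 − 0.296) = −0.75 ln(0.704)
  = −0.75 × (-0.350977) = 0.263233 substitutions/site.

0.2632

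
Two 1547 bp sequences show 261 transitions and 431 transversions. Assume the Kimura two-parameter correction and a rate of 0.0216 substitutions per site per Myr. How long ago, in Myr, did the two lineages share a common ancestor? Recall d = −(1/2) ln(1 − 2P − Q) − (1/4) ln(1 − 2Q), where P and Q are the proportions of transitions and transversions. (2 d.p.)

P = 261/1547 ≈ 0.168714 and Q = 431/1547 ≈ 0.278604.
Under the Kimura two-parameter model, d = −½ ln(1 − 2P − Q) − ¼ ln(1 − 2Q).
1 − 2P − Q = 0.383968, giving −½ ln(0.383968) = 0.478598.
1 − 2Q = 0.442792, giving −¼ ln(0.442792) = 0.203664.
d = 0.478598 + 0.203664 = 0.682262.
Under a molecular clock d = 2μt, so t = d/(2μ) = 0.682262 / (2 × 0.0216) = 15.79 Myr.

15.79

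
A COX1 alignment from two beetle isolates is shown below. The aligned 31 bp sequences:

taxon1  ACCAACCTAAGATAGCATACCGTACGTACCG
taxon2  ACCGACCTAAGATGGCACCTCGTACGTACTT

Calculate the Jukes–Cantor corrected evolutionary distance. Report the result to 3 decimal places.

0.269

The sequences differ at 7 of 31 sites (4, 14, 18, 19, 20, 30, 31), so p = 7/31 ≈ 0.225806.
d = −(3/4) ln(1 − 4p/3) = −0.75 ln(1 − 0.301075) = −0.75 ln(0.698925)
  = −0.75 × (-0.358212) = 0.268659 substitutions/site.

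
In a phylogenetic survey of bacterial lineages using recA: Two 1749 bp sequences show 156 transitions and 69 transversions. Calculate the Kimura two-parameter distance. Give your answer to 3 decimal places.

0.143

P = 156/1749 ≈ 0.089194 and Q = 69/1749 ≈ 0.039451.
Under the Kimura two-parameter model, d = −½ ln(1 − 2P − Q) − ¼ ln(1 − 2Q).
1 − 2P − Q = 0.782161, giving −½ ln(0.782161) = 0.122847.
1 − 2Q = 0.921098, giving −¼ ln(0.921098) = 0.020547.
d = 0.122847 + 0.020547 = 0.143394.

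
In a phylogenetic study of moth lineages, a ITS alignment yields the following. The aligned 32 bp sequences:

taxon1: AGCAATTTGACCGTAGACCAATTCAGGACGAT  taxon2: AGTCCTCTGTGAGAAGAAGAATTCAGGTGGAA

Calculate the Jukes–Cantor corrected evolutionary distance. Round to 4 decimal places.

The sequences differ at 13 of 32 sites, so p = 13/32 = 0.40625.
d = −(3/4) ln(1 − 4p/3) = −0.75 ln(1 − 0.541667) = −0.75 ln(0.458333)
  = −0.75 × (-0.780159) = 0.585119 substitutions/site.

0.5851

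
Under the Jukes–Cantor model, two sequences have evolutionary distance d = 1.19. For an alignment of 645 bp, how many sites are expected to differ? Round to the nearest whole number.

385

Invert JC69: p = (3/4)(1 − e^(−4d/3)) = 0.75 × (1 − e^(-1.586667)) = 0.75 × (1 − 0.204606) = 0.596546.
Expected differing sites = pL ≈ 0.596546 × 645 = 384.77217 ≈ 385.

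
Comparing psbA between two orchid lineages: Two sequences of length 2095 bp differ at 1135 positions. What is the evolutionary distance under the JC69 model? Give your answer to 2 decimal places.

0.96

p = 1135/2095 ≈ 0.541766.
d = −(3/4) ln(1 − 4p/3) = −0.75 ln(1 − 0.722355) = −0.75 ln(0.277645)
  = −0.75 × (-1.281412) = 0.961059 substitutions/site.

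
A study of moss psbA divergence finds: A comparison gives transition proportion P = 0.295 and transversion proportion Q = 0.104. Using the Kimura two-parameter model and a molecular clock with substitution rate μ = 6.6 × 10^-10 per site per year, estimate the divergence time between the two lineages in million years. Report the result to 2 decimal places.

Under the Kimura two-parameter model, d = −½ ln(1 − 2P − Q) − ¼ ln(1 − 2Q).
1 − 2P − Q = 0.306, giving −½ ln(0.306) = 0.592085.
1 − 2Q = 0.792, giving −¼ ln(0.792) = 0.058298.
d = 0.592085 + 0.058298 = 0.650383.
Under a molecular clock d = 2μt, so t = d/(2μ) = 0.650383 / (2 × 6.6 × 10^-10) = 492.71 million years.

492.71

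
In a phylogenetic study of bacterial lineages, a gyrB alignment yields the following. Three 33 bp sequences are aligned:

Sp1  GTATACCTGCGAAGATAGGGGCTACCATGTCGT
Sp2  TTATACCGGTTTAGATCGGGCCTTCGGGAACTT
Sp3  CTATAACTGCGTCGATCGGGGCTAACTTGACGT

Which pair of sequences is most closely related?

Sp1 and Sp3

Sp1–Sp2: 14/33 differ, p = 0.424, d = 0.625.
Sp1–Sp3: 8/33 differ, p = 0.242, d = 0.293.
Sp2–Sp3: 14/33 differ, p = 0.424, d = 0.625.
The smallest distance is between Sp1 and Sp3.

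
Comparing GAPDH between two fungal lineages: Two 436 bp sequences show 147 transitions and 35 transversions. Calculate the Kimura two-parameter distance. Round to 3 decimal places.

0.746

P = 147/436 ≈ 0.337156 and Q = 35/436 ≈ 0.080275.
Under the Kimura two-parameter model, d = −½ ln(1 − 2P − Q) − ¼ ln(1 − 2Q).
1 − 2P − Q = 0.245413, giving −½ ln(0.245413) = 0.702406.
1 − 2Q = 0.83945, giving −¼ ln(0.83945) = 0.043752.
d = 0.702406 + 0.043752 = 0.746158.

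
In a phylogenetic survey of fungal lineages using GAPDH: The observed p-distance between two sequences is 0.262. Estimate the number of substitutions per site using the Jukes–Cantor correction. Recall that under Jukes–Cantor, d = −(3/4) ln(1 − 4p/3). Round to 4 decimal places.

d = −(3/4) ln(1 − 4p/3) = −0.75 ln(1 − 0.349333) = −0.75 ln(0.650667)
  = −0.75 × (-0.429757) = 0.322318 substitutions/site.

0.3223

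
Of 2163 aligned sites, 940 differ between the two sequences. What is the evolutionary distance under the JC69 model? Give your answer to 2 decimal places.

p = 940/2163 ≈ 0.434582.
d = −(3/4) ln(1 − 4p/3) = −0.75 ln(1 − 0.579443) = −0.75 ln(0.420557)
  = −0.75 × (-0.866175) = 0.649631 substitutions/site.

0.65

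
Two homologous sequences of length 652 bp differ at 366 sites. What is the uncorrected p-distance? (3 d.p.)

0.561

p = 366/652 = 0.561349… ≈ 0.561 (to 3 d.p.).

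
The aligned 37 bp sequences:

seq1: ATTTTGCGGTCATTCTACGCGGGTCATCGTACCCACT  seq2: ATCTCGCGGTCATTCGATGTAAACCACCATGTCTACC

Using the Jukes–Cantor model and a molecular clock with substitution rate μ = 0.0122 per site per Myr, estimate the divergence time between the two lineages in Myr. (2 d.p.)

23.90

The sequences differ at 15 of 37 sites, so p = 15/37 ≈ 0.405405.
d = −(3/4) ln(1 − 4p/3) = −0.75 ln(1 − 0.54054) = −0.75 ln(0.45946)
  = −0.75 × (-0.777703) = 0.583277 substitutions/site.
Under a molecular clock d = 2μt, so t = d/(2μ) = 0.583277 / (2 × 0.0122) = 23.90 Myr.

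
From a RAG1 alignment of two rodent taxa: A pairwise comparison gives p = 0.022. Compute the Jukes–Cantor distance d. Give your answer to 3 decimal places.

d = −(3/4) ln(1 − 4p/3) = −0.75 ln(1 − 0.029333) = −0.75 ln(0.970667)
  = −0.75 × (-0.029772) = 0.022329 substitutions/site.

0.022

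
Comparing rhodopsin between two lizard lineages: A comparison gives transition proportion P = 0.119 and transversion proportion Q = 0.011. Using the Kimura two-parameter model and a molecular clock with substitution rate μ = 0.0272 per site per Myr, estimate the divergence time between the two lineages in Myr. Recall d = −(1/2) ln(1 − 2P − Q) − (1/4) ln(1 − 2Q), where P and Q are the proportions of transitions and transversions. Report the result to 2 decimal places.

2.73

Under the Kimura two-parameter model, d = −½ ln(1 − 2P − Q) − ¼ ln(1 − 2Q).
1 − 2P − Q = 0.751, giving −½ ln(0.751) = 0.143175.
1 − 2Q = 0.978, giving −¼ ln(0.978) = 0.005561.
d = 0.143175 + 0.005561 = 0.148736.
Under a molecular clock d = 2μt, so t = d/(2μ) = 0.148736 / (2 × 0.0272) = 2.73 Myr.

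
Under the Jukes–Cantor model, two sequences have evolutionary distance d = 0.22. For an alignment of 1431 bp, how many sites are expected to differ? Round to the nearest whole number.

273

Invert JC69: p = (3/4)(1 − e^(−4d/3)) = 0.75 × (1 − e^(-0.293333)) = 0.75 × (1 − 0.745774) = 0.190670.
Expected differing sites = pL ≈ 0.190670 × 1431 = 272.84877 ≈ 273.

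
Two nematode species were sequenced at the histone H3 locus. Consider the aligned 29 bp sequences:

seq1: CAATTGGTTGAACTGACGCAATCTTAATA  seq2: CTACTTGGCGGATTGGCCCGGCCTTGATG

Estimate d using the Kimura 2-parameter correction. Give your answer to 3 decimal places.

0.960

Of 29 sites, 10 differences are transitions and 4 are transversions, so P = 10/29 ≈ 0.344828 and Q = 4/29 ≈ 0.137931.
Under the Kimura two-parameter model, d = −½ ln(1 − 2P − Q) − ¼ ln(1 − 2Q).
1 − 2P − Q = 0.172413, giving −½ ln(0.172413) = 0.878931.
1 − 2Q = 0.724138, giving −¼ ln(0.724138) = 0.080693.
d = 0.878931 + 0.080693 = 0.959624.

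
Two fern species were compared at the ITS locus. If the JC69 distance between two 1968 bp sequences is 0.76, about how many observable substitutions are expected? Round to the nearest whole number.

Invert JC69: p = (3/4)(1 − e^(−4d/3)) = 0.75 × (1 − e^(-1.013333)) = 0.75 × (1 − 0.363007) = 0.477745.
Expected differing sites = pL ≈ 0.477745 × 1968 = 940.20216 ≈ 940.

940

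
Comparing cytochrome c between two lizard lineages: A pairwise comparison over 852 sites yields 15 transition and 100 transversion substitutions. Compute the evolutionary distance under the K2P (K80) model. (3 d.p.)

P = 15/852 ≈ 0.017606 and Q = 100/852 ≈ 0.117371.
Under the Kimura two-parameter model, d = −½ ln(1 − 2P − Q) − ¼ ln(1 − 2Q).
1 − 2P − Q = 0.847417, giving −½ ln(0.847417) = 0.082781.
1 − 2Q = 0.765258, giving −¼ ln(0.765258) = 0.066886.
d = 0.082781 + 0.066886 = 0.149667.

0.150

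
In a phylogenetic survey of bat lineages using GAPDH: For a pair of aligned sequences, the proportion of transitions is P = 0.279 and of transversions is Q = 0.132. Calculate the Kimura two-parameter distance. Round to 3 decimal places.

0.662

Under the Kimura two-parameter model, d = −½ ln(1 − 2P − Q) − ¼ ln(1 − 2Q).
1 − 2P − Q = 0.31, giving −½ ln(0.31) = 0.585591.
1 − 2Q = 0.736, giving −¼ ln(0.736) = 0.076631.
d = 0.585591 + 0.076631 = 0.662222.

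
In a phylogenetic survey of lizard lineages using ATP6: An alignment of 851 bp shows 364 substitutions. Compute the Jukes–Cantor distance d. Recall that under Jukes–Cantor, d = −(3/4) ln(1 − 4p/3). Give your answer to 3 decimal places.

p = 364/851 ≈ 0.427732.
d = −(3/4) ln(1 − 4p/3) = −0.75 ln(1 − 0.570309) = −0.75 ln(0.429691)
  = −0.75 × (-0.844689) = 0.633517 substitutions/site.

0.634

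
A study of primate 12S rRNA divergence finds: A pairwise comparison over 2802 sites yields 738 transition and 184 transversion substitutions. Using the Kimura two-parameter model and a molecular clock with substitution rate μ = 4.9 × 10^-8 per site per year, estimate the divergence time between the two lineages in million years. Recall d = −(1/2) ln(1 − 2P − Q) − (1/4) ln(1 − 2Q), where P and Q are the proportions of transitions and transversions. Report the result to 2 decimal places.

P = 738/2802 ≈ 0.263383 and Q = 184/2802 ≈ 0.065667.
Under the Kimura two-parameter model, d = −½ ln(1 − 2P − Q) − ¼ ln(1 − 2Q).
1 − 2P − Q = 0.407567, giving −½ ln(0.407567) = 0.448775.
1 − 2Q = 0.868666, giving −¼ ln(0.868666) = 0.035199.
d = 0.448775 + 0.035199 = 0.483974.
Under a molecular clock d = 2μt, so t = d/(2μ) = 0.483974 / (2 × 4.9 × 10^-8) = 4.94 million years.

4.94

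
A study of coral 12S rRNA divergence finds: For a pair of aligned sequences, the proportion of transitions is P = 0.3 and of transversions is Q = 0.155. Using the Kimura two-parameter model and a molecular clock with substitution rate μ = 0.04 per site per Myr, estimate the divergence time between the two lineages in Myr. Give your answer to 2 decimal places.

9.95

Under the Kimura two-parameter model, d = −½ ln(1 − 2P − Q) − ¼ ln(1 − 2Q).
1 − 2P − Q = 0.245, giving −½ ln(0.245) = 0.703249.
1 − 2Q = 0.69, giving −¼ ln(0.69) = 0.092766.
d = 0.703249 + 0.092766 = 0.796015.
Under a molecular clock d = 2μt, so t = d/(2μ) = 0.796015 / (2 × 0.04) = 9.95 Myr.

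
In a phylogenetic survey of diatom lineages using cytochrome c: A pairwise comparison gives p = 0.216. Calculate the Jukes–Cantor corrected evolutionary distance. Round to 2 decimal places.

0.25

d = −(3/4) ln(1 − 4p/3) = −0.75 ln(1 − 0.288) = −0.75 ln(0.712)
  = −0.75 × (-0.339677) = 0.254758 substitutions/site.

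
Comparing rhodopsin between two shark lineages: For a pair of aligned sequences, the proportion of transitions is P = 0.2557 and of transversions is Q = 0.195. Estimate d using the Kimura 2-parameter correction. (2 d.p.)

Under the Kimura two-parameter model, d = −½ ln(1 − 2P − Q) − ¼ ln(1 − 2Q).
1 − 2P − Q = 0.2936, giving −½ ln(0.2936) = 0.612768.
1 − 2Q = 0.61, giving −¼ ln(0.61) = 0.123574.
d = 0.612768 + 0.123574 = 0.736342.

0.74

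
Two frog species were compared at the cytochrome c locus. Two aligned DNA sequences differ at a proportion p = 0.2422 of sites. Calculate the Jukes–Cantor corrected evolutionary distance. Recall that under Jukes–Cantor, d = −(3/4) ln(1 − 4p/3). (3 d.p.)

d = −(3/4) ln(1 − 4p/3) = −0.75 ln(1 − 0.322933) = −0.75 ln(0.677067)
  = −0.75 × (-0.389985) = 0.292489 substitutions/site.

0.292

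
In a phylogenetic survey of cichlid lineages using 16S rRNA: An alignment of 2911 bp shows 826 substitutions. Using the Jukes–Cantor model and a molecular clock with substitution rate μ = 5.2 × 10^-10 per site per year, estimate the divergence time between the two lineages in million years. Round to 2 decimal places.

342.80

p = 826/2911 ≈ 0.283751.
d = −(3/4) ln(1 − 4p/3) = −0.75 ln(1 − 0.378335) = −0.75 ln(0.621665)
  = −0.75 × (-0.475354) = 0.356516 substitutions/site.
Under a molecular clock d = 2μt, so t = d/(2μ) = 0.356516 / (2 × 5.2 × 10^-10) = 342.80 million years.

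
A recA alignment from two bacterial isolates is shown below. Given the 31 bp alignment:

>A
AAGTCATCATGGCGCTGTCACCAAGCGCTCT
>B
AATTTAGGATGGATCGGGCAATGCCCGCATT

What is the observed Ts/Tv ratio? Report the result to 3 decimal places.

Transitions are A↔G and C↔T; transversions are all other mismatches.
Transitions: 4. Transversions: 11.
R = 4/11 = 0.363636… ≈ 0.364 (to 3 d.p.).

0.364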